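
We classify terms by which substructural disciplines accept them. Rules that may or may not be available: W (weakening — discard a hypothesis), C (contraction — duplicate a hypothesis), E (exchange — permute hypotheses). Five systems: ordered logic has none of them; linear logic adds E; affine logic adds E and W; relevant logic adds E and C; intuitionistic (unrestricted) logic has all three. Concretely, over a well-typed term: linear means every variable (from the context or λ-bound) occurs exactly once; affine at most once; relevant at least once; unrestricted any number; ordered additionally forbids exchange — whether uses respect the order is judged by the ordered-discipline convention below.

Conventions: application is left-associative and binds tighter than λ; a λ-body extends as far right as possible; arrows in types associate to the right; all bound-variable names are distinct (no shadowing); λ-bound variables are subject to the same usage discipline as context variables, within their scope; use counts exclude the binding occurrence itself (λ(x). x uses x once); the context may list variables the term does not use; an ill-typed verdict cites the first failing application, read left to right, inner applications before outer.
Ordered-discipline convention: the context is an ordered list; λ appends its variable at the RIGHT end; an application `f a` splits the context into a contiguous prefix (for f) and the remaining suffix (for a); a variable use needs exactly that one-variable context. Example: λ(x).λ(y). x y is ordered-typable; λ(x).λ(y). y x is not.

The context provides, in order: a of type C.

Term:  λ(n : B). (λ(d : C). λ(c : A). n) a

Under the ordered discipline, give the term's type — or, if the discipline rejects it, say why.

not well-typed under ordered — d, c never used (weakening)
usage: a ×1; n (λ-bound) ×1; d (λ-bound) ×0; c (λ-bound) ×0
order of uses: n, a
typing: well-typed at B → A → B
all disciplines: ordered ✗, linear ✗, affine ✓, relevant ✗, unrestricted ✓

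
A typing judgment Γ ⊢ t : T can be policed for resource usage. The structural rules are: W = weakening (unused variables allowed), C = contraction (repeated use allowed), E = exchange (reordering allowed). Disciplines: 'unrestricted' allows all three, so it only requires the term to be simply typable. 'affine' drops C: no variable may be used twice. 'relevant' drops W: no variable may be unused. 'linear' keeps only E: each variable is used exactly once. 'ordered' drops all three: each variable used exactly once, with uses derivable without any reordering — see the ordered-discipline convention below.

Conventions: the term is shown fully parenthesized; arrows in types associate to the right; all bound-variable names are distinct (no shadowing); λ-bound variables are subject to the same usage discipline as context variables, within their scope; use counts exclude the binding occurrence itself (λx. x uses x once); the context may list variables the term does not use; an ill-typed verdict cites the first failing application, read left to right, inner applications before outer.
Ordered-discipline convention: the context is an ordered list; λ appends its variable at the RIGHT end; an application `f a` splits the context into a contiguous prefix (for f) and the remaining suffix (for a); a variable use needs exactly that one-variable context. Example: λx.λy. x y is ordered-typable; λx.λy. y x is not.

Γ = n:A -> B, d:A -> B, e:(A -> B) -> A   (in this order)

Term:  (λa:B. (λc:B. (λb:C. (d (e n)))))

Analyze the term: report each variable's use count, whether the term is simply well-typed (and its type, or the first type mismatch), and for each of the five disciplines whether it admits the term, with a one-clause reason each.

use counts: n: 1×, d: 1×, e: 1×, a (λ-bound): 0×, c (λ-bound): 0×, b (λ-bound): 0×
left-to-right use order: d, e, n
typing: ✓ — B -> B -> C -> B
ordered ✗ (needs weakening: a, c, b unused)
linear ✗ (needs weakening: a, c, b unused)
affine ✓ (at most one use each (n, d, e, a, c, b))
relevant ✗ (needs weakening: a, c, b unused)
unrestricted ✓ (well-typed at B -> B -> C -> B; no restrictions here)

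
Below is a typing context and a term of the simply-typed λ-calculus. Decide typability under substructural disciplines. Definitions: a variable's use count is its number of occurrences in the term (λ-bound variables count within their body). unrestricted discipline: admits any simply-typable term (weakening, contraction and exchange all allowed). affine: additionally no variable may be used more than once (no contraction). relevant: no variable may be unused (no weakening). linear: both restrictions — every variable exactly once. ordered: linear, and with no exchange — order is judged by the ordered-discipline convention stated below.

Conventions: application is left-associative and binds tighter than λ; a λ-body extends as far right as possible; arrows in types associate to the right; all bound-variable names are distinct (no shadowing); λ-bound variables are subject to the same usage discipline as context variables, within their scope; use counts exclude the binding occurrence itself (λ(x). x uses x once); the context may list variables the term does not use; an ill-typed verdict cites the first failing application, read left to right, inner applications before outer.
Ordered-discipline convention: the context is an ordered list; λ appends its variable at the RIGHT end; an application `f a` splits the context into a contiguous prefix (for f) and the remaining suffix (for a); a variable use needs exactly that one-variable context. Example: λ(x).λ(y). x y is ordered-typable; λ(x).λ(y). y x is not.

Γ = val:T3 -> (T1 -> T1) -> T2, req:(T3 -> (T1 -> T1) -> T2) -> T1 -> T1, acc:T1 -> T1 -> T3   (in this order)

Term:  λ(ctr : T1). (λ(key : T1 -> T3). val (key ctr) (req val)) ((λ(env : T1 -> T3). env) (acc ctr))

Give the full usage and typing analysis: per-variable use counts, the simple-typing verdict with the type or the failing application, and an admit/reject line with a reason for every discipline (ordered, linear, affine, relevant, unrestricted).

variable uses: val=2; req=1; acc=1; ctr [bound]=2; key [bound]=1; env [bound]=1
uses in reading order: val, key, ctr, req, val, env, acc, ctr
typing: well-typed — term : T1 -> T2
ordered: ✗ — needs contraction — val ×2, ctr ×2
linear: ✗ — needs contraction — val ×2, ctr ×2
affine: ✗ — needs contraction — val ×2, ctr ×2
relevant: ✓ — val, req, acc, ctr, key, env: all used, weakening unneeded
unrestricted: ✓ — well-typed at T1 -> T2; no restrictions here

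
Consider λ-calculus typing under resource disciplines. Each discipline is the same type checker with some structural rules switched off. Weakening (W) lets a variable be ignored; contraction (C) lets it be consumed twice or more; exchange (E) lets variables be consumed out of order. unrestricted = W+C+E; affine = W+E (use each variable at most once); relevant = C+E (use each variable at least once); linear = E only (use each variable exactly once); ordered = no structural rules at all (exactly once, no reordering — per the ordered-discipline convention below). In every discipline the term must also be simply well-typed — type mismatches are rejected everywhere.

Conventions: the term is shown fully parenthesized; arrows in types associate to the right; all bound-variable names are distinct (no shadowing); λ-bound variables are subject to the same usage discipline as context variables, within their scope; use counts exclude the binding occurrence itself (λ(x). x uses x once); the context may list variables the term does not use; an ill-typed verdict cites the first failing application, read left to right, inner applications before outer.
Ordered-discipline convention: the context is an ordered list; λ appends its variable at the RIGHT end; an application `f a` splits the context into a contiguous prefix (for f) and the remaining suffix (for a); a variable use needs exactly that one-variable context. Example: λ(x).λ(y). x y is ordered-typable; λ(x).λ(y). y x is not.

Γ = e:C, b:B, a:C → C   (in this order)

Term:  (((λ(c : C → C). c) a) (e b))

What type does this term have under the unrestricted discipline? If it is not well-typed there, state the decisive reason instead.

not well-typed under unrestricted — a type mismatch blocks all five
variable uses: e ×1; b ×1; a ×1; c (bound) ×1
order of uses: c, a, e, b
typing: ill-typed: non-function type C applied to an argument
summary: ordered ✗; linear ✗; affine ✗; relevant ✗; unrestricted ✗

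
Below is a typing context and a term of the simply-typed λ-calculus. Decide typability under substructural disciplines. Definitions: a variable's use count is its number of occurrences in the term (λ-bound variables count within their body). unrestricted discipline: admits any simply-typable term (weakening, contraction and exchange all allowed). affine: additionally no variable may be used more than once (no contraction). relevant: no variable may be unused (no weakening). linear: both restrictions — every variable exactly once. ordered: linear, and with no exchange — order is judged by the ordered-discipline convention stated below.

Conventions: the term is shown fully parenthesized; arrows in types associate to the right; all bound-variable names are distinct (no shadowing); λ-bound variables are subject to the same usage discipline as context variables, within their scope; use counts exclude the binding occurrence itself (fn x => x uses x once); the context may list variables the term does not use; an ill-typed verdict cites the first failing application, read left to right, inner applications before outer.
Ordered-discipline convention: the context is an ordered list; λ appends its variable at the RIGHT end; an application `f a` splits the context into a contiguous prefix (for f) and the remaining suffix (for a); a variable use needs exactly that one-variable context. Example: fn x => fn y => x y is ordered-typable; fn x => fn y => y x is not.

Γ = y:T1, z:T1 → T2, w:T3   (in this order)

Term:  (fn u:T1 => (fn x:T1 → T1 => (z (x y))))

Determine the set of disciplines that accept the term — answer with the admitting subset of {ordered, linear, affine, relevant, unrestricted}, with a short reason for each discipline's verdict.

admitting disciplines: affine, unrestricted
variable uses: y ×1, z ×1, w ×0, u (λ-bound) ×0, x (λ-bound) ×1
use order (left to right): z, x, y
typing: well-typed — term : T1 → (T1 → T1) → T2
ordered: ✗, needs weakening: w, u unused
linear: ✗, needs weakening: w, u unused
affine: ✓, at most one use each (y, z, w, u, x)
relevant: ✗, needs weakening: w, u unused
unrestricted: ✓, well-typed at T1 → (T1 → T1) → T2; no restrictions here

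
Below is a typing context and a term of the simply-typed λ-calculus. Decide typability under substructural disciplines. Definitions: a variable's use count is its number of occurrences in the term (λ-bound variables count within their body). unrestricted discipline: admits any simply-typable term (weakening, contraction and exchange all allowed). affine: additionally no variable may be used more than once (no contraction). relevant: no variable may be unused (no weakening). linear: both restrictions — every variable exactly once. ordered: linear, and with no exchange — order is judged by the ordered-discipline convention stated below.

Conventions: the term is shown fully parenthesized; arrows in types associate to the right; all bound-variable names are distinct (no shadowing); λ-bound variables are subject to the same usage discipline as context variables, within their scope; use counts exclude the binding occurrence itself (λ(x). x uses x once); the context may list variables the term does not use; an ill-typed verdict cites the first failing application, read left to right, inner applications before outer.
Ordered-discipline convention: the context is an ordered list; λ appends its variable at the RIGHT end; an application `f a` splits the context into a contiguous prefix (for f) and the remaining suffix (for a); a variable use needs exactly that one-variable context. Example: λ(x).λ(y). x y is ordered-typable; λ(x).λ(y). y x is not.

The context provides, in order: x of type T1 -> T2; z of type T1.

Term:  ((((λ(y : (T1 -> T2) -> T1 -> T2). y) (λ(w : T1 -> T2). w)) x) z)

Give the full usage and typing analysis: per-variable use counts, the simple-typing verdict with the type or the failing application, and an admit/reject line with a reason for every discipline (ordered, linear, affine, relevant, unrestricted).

usage: x=1, z=1, y (λ-bound)=1, w (λ-bound)=1
use order (left to right): y, w, x, z
typing: well-typed at T2
ordered ✓ (single-use (x, z, y, w), ordered derivation ok)
linear ✓ (each of x, z, y, w used exactly once)
affine ✓ (x, z, y, w: no repeats, contraction unneeded)
relevant ✓ (every one of x, z, y, w appears)
unrestricted ✓ (type-checks (T2) and nothing is barred)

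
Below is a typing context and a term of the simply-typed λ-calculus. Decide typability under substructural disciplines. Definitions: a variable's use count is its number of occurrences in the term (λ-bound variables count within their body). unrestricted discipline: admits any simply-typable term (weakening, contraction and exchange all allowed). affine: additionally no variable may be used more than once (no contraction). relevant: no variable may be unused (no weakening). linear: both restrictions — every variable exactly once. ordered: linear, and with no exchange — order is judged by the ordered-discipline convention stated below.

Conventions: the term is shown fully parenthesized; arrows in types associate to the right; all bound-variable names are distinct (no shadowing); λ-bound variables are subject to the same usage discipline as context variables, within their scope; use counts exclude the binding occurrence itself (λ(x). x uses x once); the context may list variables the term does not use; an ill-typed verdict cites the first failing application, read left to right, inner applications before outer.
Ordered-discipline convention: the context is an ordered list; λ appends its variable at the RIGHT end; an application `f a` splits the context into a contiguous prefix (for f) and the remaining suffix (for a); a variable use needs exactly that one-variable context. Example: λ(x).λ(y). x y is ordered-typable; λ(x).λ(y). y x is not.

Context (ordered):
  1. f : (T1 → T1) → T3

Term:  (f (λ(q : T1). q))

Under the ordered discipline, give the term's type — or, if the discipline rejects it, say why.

term : T3
variable uses: f: 1×; q [bound]: 1×
left-to-right use order: f, q
typing: ✓ — T3
across the five disciplines: ordered ✓; linear ✓; affine ✓; relevant ✓; unrestricted ✓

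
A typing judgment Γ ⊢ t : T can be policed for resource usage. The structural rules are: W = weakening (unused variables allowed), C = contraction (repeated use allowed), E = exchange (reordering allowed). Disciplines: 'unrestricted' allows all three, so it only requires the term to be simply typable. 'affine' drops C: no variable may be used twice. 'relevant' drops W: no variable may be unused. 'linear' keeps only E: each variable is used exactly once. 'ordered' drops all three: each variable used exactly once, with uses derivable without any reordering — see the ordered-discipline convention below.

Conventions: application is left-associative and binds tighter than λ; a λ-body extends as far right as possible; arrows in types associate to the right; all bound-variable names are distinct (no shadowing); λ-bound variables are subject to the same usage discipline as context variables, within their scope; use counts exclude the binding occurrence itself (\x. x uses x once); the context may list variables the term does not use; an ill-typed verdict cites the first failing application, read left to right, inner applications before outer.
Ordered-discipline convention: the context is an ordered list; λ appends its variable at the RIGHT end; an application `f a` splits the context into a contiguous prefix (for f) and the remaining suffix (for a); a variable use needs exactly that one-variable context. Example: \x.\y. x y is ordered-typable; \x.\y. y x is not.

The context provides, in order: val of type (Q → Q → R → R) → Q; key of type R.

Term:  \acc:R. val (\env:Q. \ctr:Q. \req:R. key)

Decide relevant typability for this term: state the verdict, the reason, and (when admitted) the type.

no — acc, env, ctr, req left unused
use counts: val: 1×; key: 1×; acc (λ-bound): 0×; env (λ-bound): 0×; ctr (λ-bound): 0×; req (λ-bound): 0×
left-to-right use order: val, key
typing: ✓ — R → Q
per-discipline verdicts: ordered ✗, linear ✗, affine ✓, relevant ✗, unrestricted ✓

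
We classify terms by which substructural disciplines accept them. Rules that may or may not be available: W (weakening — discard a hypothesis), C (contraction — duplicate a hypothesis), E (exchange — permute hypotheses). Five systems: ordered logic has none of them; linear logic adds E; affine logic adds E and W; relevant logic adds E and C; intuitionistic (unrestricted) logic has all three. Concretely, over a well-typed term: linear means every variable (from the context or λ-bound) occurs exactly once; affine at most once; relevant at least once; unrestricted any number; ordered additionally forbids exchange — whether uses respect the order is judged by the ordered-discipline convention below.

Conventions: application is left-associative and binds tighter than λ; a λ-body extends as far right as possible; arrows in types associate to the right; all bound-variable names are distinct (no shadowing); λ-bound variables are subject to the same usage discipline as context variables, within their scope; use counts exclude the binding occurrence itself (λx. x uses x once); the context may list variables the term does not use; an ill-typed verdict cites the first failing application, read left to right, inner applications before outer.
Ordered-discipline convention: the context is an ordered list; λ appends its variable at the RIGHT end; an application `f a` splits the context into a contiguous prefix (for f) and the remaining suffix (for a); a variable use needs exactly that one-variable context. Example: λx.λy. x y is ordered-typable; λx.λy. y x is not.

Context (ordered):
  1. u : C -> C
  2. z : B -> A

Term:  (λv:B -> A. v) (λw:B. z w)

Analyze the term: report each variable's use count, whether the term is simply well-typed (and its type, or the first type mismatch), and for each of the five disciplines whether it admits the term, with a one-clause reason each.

variable uses: u ×0, z ×1, v [bound] ×1, w [bound] ×1
left-to-right use order: v, z, w
typing: well-typed at B -> A
ordered: ✗ — u left unused
linear: ✗ — u left unused
affine: ✓ — no duplicate uses among u, z, v, w
relevant: ✗ — u left unused
unrestricted: ✓ — type-checks (B -> A) and nothing is barred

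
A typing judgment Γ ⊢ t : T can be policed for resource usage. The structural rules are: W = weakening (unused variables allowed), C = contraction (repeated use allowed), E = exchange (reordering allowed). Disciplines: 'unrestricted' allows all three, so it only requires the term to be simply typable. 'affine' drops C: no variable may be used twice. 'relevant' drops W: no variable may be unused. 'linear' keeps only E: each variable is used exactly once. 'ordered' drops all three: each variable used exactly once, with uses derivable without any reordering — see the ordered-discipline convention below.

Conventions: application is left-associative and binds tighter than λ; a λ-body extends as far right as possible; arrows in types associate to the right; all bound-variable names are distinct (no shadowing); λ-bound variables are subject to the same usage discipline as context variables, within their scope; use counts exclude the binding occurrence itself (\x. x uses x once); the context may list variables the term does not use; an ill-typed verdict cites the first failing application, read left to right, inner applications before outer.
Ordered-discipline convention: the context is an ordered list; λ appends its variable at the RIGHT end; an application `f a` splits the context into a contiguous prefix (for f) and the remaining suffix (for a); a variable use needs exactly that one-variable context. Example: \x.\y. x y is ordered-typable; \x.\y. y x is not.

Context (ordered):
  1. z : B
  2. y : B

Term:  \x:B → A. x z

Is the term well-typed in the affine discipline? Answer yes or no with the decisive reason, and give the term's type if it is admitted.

yes — no duplicate uses among z, y, x; term : (B → A) → A
usage: z: 1×, y: 0×, x [bound]: 1×
use order (left to right): x, z
typing: well-typed — term : (B → A) → A
across the five disciplines: ordered ✗; linear ✗; affine ✓; relevant ✗; unrestricted ✓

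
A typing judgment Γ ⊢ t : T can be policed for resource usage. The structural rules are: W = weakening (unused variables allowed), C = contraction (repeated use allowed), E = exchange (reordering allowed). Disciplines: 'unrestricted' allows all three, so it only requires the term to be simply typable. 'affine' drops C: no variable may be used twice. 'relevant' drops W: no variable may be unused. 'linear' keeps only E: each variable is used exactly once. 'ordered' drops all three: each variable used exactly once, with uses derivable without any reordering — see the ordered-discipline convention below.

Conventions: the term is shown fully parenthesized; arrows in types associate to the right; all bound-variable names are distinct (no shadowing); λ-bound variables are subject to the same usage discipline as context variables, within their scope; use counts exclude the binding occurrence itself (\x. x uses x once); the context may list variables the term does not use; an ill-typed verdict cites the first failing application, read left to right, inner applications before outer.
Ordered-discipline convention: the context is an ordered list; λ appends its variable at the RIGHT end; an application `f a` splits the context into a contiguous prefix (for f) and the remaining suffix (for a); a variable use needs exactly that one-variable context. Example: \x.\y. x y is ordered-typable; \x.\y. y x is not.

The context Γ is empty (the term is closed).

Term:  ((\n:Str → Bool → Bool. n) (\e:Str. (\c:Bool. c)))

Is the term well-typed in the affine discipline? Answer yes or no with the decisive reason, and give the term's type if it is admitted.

yes — at most one use each (n, e, c); term : Str → Bool → Bool
use counts: n [bound] ×1; e [bound] ×0; c [bound] ×1
uses in reading order: n, c
typing: well-typed at Str → Bool → Bool
summary: ordered ✗ | linear ✗ | affine ✓ | relevant ✗ | unrestricted ✓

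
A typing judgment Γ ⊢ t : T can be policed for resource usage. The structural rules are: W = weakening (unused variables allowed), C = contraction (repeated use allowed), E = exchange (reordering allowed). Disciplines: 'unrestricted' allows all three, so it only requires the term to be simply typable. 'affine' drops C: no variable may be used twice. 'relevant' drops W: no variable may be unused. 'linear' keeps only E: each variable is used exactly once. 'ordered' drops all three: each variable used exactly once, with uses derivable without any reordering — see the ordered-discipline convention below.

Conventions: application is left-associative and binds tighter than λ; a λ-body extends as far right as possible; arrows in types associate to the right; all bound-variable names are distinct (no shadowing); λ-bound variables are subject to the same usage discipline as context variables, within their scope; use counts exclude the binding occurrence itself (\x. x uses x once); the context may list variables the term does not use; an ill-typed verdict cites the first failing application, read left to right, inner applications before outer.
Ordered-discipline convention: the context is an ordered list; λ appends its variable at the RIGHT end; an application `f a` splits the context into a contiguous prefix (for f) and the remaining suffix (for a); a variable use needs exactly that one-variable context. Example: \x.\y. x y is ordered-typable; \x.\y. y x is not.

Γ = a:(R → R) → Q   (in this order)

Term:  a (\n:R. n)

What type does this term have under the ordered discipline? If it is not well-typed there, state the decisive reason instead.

term : Q
usage: a: 1, n (bound): 1
order of uses: a, n
typing: the term checks, with type Q
summary: ordered ✓; linear ✓; affine ✓; relevant ✓; unrestricted ✓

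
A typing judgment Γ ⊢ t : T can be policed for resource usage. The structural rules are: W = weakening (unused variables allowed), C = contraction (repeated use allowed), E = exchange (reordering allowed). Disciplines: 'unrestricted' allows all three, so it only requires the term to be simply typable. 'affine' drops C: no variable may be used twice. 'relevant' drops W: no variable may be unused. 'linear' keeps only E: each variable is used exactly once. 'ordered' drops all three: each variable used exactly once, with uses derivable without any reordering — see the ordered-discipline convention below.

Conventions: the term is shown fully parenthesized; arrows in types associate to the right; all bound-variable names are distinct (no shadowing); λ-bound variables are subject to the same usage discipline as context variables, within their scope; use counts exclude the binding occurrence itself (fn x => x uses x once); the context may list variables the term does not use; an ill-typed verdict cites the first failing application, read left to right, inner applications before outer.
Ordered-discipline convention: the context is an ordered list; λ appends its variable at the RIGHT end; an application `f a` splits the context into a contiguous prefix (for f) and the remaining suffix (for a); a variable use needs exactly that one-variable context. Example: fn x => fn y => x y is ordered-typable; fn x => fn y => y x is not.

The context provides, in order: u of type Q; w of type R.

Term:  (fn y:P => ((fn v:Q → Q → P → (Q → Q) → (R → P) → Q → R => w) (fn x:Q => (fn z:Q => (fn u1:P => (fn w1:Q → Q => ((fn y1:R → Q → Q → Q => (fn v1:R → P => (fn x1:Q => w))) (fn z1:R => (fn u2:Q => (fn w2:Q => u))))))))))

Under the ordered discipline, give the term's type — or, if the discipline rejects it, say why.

not well-typed under ordered — repeated use of w ×2; unused: y, v, x, z, u1, w1, y1, v1, x1, z1, u2, w2 — weakening required
usage: u: 1×, w: 2×, y (bound): 0×, v (bound): 0×, x (bound): 0×, z (bound): 0×, u1 (bound): 0×, w1 (bound): 0×, y1 (bound): 0×, v1 (bound): 0×, x1 (bound): 0×, z1 (bound): 0×, u2 (bound): 0×, w2 (bound): 0×
order of uses: w, w, u
typing: ✓ — P → R
summary: ordered ✗; linear ✗; affine ✗; relevant ✗; unrestricted ✓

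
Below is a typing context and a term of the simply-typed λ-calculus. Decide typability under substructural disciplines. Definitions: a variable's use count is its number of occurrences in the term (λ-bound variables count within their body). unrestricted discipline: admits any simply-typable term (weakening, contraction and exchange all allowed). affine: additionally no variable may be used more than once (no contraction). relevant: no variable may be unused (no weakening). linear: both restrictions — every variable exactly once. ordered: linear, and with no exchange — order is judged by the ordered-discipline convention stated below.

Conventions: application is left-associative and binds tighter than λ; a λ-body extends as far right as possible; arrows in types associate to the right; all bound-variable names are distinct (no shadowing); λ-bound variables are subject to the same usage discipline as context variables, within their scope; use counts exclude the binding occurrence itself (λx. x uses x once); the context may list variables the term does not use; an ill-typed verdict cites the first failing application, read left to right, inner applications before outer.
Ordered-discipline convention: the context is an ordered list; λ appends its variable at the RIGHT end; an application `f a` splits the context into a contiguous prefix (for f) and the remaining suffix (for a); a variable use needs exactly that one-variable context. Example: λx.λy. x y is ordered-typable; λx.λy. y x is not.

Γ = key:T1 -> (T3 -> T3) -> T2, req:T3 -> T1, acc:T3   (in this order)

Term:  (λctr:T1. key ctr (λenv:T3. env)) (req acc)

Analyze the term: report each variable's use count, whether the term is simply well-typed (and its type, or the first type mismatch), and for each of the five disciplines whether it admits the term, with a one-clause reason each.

usage: key: 1; req: 1; acc: 1; ctr [bound]: 1; env [bound]: 1
use order (left to right): key, ctr, env, req, acc
typing: well-typed at T2
ordered: ✓, key, req, acc, ctr, env: once each, no exchange needed
linear: ✓, each of key, req, acc, ctr, env used exactly once
affine: ✓, none of key, req, acc, ctr, env used more than once
relevant: ✓, none of key, req, acc, ctr, env goes unused
unrestricted: ✓, type-checks (T2) and nothing is barred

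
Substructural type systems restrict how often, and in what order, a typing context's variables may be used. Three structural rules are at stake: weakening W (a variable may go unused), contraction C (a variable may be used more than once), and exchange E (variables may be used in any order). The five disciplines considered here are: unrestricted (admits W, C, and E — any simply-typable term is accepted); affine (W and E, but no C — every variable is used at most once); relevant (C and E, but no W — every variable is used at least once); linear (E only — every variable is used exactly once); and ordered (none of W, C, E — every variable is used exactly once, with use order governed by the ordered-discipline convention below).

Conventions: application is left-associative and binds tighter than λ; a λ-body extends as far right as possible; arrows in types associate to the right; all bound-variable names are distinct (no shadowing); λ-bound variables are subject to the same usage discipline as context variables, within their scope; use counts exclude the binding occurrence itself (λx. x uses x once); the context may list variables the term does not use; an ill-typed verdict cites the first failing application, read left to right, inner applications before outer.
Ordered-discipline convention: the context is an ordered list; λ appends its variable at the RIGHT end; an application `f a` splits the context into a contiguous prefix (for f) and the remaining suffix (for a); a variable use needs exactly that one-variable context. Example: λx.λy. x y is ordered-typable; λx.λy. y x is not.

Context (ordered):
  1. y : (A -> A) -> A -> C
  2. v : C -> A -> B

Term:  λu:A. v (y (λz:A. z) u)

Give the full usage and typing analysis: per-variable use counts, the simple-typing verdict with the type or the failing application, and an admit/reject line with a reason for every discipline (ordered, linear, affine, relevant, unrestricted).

counts: y=1, v=1, u (bound)=1, z (bound)=1
order of uses: v, y, z, u
typing: ✓ — A -> A -> B
ordered: ✗, no ordered split (uses run v, y, z, u)
linear: ✓, each of y, v, u, z used exactly once
affine: ✓, at most one use each (y, v, u, z)
relevant: ✓, every one of y, v, u, z appears
unrestricted: ✓, well-typed at A -> A -> B; no restrictions here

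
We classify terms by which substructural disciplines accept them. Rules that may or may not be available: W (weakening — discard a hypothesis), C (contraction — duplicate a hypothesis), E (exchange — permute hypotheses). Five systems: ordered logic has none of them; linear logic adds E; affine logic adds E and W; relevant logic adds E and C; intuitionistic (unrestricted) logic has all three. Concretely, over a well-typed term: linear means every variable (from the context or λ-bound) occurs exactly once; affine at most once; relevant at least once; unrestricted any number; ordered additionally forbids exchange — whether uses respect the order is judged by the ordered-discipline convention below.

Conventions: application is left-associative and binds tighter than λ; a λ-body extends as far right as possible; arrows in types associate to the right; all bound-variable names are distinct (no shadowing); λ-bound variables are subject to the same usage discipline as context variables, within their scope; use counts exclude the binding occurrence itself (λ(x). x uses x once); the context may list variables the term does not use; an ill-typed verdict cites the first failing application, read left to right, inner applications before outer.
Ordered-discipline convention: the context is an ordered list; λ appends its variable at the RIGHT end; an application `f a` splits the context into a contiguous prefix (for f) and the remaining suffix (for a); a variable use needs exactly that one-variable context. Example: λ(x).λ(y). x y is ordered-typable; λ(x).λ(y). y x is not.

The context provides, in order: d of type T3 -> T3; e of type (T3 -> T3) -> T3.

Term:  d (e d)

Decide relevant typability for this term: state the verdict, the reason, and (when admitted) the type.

yes — at least one use each (d, e); term : T3
variable uses: d: 2, e: 1
order of uses: d, e, d
typing: well-typed — term : T3
summary: ordered ✗ | linear ✗ | affine ✗ | relevant ✓ | unrestricted ✓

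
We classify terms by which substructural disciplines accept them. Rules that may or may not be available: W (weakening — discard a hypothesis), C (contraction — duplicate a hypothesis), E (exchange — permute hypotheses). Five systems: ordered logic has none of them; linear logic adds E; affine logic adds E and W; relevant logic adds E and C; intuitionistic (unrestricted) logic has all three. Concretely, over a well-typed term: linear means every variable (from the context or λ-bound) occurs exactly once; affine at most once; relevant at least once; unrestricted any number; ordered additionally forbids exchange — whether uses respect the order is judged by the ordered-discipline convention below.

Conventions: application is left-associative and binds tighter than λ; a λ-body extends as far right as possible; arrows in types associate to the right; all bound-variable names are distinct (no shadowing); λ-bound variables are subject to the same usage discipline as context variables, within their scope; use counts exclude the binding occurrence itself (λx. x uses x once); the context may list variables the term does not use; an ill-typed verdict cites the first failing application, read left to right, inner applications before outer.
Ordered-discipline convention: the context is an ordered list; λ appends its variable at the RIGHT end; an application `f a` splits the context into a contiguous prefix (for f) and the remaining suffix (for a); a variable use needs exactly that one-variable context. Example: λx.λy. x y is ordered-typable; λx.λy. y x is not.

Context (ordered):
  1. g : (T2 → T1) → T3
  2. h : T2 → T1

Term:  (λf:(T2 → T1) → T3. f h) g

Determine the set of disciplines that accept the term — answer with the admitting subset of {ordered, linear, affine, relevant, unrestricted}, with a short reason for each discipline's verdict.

admitting disciplines: linear, affine, relevant, unrestricted
variable uses: g: 1×; h: 1×; f (bound): 1×
use order (left to right): f, h, g
typing: well-typed — term : T3
ordered: ✗ — no contiguous prefix/suffix split fits f, h, g
linear: ✓ — exactly-once usage across g, h, f
affine: ✓ — g, h, f: no repeats, contraction unneeded
relevant: ✓ — g, h, f: all used, weakening unneeded
unrestricted: ✓ — well-typed at T3; no restrictions here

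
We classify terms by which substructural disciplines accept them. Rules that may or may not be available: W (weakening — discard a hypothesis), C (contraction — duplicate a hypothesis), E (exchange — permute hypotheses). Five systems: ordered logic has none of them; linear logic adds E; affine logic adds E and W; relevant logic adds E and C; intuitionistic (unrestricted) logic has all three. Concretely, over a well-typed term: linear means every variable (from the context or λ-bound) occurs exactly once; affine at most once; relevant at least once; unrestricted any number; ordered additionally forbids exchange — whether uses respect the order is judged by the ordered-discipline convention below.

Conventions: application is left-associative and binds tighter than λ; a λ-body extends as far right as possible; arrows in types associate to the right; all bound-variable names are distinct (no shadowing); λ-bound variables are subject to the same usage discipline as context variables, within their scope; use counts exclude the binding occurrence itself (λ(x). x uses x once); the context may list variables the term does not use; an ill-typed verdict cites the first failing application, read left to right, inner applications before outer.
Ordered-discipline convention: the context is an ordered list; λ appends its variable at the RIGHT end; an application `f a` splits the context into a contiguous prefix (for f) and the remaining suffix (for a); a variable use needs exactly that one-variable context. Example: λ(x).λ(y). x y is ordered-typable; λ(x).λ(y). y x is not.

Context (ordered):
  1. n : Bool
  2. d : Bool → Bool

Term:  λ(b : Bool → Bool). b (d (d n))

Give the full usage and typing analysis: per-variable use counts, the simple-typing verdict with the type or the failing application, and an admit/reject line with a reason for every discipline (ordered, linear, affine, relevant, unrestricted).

use counts: n=1; d=2; b (λ-bound)=1
use order (left to right): b, d, d, n
typing: ✓ — (Bool → Bool) → Bool
ordered ✗ (needs contraction — d ×2)
linear ✗ (needs contraction — d ×2)
affine ✗ (needs contraction — d ×2)
relevant ✓ (at least one use each (n, d, b))
unrestricted ✓ (type-checks ((Bool → Bool) → Bool) and nothing is barred)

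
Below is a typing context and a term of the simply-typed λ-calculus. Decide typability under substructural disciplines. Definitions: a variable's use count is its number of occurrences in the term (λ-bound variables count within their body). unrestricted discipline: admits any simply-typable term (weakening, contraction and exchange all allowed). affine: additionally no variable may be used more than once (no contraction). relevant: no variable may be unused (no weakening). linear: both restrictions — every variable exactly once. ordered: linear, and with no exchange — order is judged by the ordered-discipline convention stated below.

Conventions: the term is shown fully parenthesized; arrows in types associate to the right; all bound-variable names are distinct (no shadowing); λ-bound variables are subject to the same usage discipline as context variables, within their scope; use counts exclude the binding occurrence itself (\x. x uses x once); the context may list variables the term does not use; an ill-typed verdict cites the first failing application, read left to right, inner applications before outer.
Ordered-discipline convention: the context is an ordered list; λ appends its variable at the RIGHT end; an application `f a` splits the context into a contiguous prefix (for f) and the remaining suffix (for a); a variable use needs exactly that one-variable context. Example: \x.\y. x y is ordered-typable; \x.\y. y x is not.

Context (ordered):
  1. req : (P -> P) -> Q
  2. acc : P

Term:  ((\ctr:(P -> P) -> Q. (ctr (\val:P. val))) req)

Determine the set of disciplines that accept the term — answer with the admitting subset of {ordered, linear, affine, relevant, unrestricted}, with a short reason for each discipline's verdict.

accepted by: affine, unrestricted
usage: req: 1×; acc: 0×; ctr (bound): 1×; val (bound): 1×
left-to-right use order: ctr, val, req
typing: the term checks, with type Q
ordered: ✗ — needs weakening: acc unused
linear: ✗ — needs weakening: acc unused
affine: ✓ — none of req, acc, ctr, val used more than once
relevant: ✗ — needs weakening: acc unused
unrestricted: ✓ — type-checks (Q) and nothing is barred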